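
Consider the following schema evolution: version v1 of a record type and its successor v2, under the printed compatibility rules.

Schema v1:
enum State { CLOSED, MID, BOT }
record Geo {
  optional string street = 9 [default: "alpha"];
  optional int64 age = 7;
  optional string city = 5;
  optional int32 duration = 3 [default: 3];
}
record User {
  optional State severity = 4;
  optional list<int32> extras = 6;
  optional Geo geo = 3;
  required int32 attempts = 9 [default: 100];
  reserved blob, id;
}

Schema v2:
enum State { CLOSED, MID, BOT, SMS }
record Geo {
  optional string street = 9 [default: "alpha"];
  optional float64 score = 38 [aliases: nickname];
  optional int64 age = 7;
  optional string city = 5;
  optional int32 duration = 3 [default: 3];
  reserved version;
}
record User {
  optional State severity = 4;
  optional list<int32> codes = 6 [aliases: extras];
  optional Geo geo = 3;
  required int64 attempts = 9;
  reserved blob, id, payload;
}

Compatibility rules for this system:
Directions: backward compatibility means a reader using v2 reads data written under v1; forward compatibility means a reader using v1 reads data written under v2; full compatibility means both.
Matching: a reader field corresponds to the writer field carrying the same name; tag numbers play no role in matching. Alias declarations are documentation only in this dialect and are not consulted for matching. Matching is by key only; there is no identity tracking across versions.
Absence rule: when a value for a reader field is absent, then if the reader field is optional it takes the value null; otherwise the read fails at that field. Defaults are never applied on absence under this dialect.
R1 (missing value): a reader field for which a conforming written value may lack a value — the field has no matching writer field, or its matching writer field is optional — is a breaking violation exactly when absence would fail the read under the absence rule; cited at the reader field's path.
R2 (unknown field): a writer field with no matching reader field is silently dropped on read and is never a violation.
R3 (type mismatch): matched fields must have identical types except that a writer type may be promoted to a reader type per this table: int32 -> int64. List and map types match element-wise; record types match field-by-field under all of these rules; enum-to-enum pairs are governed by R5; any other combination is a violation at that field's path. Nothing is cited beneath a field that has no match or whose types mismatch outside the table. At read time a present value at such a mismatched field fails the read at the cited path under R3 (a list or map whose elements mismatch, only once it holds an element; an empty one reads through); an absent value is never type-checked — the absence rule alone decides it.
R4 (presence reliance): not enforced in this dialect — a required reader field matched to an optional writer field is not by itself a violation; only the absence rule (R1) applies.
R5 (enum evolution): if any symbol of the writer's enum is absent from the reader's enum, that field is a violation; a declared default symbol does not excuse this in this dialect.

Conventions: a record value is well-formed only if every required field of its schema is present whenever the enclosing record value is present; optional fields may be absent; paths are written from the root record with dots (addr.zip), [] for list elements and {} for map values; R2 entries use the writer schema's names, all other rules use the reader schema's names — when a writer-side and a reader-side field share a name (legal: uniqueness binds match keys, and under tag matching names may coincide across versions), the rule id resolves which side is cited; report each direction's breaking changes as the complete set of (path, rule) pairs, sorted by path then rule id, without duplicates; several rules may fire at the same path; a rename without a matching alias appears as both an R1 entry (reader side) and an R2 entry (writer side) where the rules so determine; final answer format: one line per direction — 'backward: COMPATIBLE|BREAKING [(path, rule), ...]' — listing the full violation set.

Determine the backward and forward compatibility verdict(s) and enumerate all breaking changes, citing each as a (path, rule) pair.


arrows below run writer -> reader for User
checking backward for User: reader v2 against writer v1:
  severity: State -> State, writer optional; from severity
  codes has no writer counterpart
  geo: Geo -> Geo, writer optional; from geo
  attempts: int32 -> int64, writer required; from attempts
  extras (writer side), unknown to reader
  geo.street: string -> string, writer optional; from geo.street
  geo.score has no writer counterpart
  geo.age: int64 -> int64, writer optional; from geo.age
  geo.city: string -> string, writer optional; from geo.city
  geo.duration: int32 -> int32, writer optional; from geo.duration
  nothing fires on User: backward is COMPATIBLE
checking forward for User: reader v1 against writer v2:
  severity: State -> State, writer optional; from severity
  extras has no writer counterpart
  geo: Geo -> Geo, writer optional; from geo
  attempts: int64 -> int32, writer required; from attempts
  codes (writer side), unknown to reader
  geo.street: string -> string, writer optional; from geo.street
  geo.age: int64 -> int64, writer optional; from geo.age
  geo.city: string -> string, writer optional; from geo.city
  geo.duration: int32 -> int32, writer optional; from geo.duration
  geo.score (writer side), unknown to reader
  R3 fires at attempts
  R5 fires at severity
  => 2 violation(s): forward is BREAKING for User

backward: COMPATIBLE []; forward: BREAKING [(attempts, R3), (severity, R5)]


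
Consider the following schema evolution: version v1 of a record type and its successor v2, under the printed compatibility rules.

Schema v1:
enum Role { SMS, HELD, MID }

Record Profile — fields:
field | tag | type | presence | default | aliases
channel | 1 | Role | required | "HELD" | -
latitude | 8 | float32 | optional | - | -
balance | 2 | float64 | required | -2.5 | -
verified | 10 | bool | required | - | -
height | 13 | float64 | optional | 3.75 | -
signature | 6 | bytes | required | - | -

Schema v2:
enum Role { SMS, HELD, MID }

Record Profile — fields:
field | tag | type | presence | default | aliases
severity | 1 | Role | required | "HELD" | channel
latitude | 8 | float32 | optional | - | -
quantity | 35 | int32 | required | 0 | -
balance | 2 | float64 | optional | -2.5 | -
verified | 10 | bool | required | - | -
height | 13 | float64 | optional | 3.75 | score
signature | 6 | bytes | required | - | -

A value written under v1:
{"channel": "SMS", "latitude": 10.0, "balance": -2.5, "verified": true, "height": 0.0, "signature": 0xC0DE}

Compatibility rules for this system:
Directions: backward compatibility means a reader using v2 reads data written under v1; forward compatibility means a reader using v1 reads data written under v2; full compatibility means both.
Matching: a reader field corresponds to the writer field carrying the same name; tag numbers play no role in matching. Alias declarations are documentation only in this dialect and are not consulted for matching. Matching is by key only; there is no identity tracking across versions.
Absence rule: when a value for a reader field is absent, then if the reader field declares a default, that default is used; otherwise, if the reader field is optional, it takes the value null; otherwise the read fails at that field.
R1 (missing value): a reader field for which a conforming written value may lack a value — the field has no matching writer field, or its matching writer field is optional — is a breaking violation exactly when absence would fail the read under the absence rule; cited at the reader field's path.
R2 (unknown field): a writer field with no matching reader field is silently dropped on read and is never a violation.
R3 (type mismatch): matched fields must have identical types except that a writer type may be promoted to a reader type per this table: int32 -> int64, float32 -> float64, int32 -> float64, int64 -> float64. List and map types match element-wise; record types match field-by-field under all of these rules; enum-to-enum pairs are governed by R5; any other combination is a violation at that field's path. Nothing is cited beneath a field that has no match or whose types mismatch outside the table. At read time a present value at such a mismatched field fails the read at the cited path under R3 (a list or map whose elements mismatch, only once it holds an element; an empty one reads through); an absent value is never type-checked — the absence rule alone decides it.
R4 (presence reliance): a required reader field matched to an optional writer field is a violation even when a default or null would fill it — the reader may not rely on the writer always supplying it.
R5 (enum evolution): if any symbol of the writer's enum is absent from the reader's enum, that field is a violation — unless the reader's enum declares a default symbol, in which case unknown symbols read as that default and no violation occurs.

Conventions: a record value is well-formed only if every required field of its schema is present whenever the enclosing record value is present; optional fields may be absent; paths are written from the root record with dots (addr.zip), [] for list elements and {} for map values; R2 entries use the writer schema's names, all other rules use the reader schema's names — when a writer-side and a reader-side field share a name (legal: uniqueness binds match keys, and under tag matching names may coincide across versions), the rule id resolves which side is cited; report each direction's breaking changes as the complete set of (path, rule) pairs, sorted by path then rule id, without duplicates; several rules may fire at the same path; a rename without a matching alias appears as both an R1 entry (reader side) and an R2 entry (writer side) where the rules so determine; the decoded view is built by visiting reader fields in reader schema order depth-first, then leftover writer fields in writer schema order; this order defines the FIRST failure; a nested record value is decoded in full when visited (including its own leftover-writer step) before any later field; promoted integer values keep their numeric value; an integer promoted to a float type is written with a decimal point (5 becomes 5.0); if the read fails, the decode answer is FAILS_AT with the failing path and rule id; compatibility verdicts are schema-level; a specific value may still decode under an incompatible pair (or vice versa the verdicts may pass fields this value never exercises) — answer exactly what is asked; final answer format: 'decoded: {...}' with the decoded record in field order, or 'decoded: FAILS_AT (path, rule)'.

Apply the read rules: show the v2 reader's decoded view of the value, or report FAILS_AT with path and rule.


the writer's type comes first in each Profile pair
decode walk for Profile under reader schema v2:
  severity := "HELD" (absent -> default)
  latitude := 10.0
  quantity := 0 (absent -> default)
  balance := -2.5
  verified := true
  height := 0.0
  signature := 0xC0DE
  writer channel: unknown -> dropped
  => decoded: {"severity": "HELD", "latitude": 10.0, "quantity": 0, "balance": -2.5, "verified": true, "height": 0.0, "signature": 0xC0DE}
diffs on Profile not affecting the asked answer:
  field balance in record Profile: required changed to optional -> matters for Profile compatibility verdicts, not for this value's decode

decoded: {"severity": "HELD", "latitude": 10.0, "quantity": 0, "balance": -2.5, "verified": true, "height": 0.0, "signature": 0xC0DE}


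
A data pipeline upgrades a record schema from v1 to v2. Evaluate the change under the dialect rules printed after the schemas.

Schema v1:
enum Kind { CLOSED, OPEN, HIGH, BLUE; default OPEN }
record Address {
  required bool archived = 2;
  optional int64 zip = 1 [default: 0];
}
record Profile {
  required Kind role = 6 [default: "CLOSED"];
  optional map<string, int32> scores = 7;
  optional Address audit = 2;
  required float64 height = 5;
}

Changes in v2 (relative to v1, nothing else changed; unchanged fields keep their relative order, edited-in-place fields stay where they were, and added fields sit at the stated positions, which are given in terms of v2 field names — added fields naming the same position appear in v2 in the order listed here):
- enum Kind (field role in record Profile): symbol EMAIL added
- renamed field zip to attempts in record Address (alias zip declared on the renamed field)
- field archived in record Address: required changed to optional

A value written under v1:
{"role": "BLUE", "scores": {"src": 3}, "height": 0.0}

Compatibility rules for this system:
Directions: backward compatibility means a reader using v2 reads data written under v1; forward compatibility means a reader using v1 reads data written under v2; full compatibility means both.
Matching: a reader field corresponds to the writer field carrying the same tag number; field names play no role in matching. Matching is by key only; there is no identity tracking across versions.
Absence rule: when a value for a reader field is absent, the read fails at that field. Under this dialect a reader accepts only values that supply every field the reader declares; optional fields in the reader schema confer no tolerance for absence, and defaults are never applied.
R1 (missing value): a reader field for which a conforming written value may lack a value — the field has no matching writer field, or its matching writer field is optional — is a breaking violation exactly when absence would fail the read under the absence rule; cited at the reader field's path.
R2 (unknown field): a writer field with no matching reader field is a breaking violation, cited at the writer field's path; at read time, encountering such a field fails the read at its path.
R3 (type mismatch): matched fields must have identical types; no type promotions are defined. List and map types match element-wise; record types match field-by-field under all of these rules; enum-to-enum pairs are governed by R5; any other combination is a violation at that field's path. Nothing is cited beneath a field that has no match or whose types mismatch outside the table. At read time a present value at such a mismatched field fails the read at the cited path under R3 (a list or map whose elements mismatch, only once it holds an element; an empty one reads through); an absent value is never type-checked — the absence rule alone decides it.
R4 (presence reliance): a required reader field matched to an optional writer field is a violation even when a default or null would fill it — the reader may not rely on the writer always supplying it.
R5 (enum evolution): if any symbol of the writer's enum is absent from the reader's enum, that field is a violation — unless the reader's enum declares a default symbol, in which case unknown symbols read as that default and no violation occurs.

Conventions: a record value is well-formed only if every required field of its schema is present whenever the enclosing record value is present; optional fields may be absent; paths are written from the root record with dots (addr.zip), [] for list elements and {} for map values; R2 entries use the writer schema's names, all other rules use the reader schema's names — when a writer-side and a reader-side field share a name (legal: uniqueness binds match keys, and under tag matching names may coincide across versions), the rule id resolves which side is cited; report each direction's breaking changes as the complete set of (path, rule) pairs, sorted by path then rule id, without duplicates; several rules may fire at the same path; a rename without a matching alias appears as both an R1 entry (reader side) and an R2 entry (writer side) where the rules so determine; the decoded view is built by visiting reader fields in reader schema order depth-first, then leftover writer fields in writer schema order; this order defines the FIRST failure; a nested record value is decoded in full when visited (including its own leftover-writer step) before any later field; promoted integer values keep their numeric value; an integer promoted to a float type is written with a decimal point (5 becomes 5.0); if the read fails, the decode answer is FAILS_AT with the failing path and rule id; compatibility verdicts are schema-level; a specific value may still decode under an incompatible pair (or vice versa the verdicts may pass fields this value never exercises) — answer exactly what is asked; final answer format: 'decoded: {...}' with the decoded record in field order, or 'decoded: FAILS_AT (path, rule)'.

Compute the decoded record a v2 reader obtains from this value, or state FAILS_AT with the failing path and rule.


in Profile below, arrows point writer -> reader
decoding the Profile value with the v2 reader:
  role := "BLUE"
  scores := {"src": 3}
  read fails at audit under R1 (no fill)
  => FAILS_AT (audit, R1)
ruling out the remaining Profile differences:
  enum Kind (field role in record Profile): symbol EMAIL added -> triggers nothing under the printed rules; the Profile answer is the same either way
  renamed field zip to attempts in record Address (alias zip declared on the renamed field) -> shifts the Profile verdicts, not this decode
  field archived in record Address: required changed to optional -> shifts the Profile verdicts, not this decode

decoded: FAILS_AT (audit, R1)


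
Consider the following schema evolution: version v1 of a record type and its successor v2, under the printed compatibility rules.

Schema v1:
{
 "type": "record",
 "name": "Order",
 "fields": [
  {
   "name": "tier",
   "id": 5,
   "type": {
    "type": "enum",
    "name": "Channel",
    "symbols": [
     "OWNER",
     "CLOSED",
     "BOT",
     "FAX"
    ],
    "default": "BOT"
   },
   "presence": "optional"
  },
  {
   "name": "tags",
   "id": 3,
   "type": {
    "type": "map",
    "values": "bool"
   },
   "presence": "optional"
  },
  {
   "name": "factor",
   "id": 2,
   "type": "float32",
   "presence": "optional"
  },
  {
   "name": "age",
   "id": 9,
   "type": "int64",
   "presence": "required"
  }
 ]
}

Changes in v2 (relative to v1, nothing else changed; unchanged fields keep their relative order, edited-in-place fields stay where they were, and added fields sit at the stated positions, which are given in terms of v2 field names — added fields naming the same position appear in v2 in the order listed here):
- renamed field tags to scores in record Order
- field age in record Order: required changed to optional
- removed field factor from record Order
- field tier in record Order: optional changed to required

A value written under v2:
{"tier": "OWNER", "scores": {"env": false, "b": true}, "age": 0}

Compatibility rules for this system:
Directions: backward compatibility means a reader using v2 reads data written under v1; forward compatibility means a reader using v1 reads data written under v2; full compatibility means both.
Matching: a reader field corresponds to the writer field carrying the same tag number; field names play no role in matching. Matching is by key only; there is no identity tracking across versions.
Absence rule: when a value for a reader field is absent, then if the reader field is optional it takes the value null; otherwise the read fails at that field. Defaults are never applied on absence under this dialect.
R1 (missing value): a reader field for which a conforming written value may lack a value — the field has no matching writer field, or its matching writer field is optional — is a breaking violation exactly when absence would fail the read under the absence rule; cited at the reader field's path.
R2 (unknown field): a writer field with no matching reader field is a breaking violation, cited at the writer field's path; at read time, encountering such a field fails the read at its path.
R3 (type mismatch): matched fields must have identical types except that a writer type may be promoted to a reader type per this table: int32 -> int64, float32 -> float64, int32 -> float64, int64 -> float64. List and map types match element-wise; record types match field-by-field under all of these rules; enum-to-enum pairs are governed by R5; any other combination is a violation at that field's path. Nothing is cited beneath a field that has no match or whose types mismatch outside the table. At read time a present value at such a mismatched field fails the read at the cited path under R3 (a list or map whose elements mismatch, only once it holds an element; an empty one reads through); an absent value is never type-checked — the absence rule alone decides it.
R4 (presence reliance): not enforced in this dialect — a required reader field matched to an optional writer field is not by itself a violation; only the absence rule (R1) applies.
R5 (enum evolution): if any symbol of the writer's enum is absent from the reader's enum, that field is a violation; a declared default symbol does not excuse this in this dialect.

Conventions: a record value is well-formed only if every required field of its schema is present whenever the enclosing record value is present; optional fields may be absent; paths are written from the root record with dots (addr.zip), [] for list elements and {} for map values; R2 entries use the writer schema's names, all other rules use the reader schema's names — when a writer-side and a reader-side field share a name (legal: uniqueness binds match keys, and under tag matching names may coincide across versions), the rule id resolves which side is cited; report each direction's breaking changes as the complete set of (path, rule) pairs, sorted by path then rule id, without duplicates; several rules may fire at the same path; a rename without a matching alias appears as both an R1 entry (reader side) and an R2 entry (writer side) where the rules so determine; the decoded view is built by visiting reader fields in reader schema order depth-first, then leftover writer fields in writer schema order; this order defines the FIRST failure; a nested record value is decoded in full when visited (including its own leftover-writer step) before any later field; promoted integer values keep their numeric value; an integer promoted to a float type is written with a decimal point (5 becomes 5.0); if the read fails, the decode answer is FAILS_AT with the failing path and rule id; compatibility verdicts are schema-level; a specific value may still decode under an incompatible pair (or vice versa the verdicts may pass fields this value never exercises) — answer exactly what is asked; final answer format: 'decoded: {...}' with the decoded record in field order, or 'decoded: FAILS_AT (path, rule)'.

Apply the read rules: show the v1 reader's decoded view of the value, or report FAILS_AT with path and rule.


decoded: {"tier": "OWNER", "tags": {"env": false, "b": true}, "factor": null, "age": 0}

the writer's type comes first in each Order pair
decode walk for Order under reader schema v1:
  tier := "OWNER"
  tags := {"env": false, "b": true} (from writer scores)
  factor := null (not supplied -> null)
  age := 0
  => decoded: {"tier": "OWNER", "tags": {"env": false, "b": true}, "factor": null, "age": 0}
ruling out the remaining Order differences:
  renamed field tags to scores in record Order -> triggers nothing under the printed rules; the Order answer is the same either way
  field age in record Order: required changed to optional -> affects the rule determinations only; this particular Order value decodes identically
  removed field factor from record Order -> affects the rule determinations only; this particular Order value decodes identically
  field tier in record Order: optional changed to required -> affects the rule determinations only; this particular Order value decodes identically


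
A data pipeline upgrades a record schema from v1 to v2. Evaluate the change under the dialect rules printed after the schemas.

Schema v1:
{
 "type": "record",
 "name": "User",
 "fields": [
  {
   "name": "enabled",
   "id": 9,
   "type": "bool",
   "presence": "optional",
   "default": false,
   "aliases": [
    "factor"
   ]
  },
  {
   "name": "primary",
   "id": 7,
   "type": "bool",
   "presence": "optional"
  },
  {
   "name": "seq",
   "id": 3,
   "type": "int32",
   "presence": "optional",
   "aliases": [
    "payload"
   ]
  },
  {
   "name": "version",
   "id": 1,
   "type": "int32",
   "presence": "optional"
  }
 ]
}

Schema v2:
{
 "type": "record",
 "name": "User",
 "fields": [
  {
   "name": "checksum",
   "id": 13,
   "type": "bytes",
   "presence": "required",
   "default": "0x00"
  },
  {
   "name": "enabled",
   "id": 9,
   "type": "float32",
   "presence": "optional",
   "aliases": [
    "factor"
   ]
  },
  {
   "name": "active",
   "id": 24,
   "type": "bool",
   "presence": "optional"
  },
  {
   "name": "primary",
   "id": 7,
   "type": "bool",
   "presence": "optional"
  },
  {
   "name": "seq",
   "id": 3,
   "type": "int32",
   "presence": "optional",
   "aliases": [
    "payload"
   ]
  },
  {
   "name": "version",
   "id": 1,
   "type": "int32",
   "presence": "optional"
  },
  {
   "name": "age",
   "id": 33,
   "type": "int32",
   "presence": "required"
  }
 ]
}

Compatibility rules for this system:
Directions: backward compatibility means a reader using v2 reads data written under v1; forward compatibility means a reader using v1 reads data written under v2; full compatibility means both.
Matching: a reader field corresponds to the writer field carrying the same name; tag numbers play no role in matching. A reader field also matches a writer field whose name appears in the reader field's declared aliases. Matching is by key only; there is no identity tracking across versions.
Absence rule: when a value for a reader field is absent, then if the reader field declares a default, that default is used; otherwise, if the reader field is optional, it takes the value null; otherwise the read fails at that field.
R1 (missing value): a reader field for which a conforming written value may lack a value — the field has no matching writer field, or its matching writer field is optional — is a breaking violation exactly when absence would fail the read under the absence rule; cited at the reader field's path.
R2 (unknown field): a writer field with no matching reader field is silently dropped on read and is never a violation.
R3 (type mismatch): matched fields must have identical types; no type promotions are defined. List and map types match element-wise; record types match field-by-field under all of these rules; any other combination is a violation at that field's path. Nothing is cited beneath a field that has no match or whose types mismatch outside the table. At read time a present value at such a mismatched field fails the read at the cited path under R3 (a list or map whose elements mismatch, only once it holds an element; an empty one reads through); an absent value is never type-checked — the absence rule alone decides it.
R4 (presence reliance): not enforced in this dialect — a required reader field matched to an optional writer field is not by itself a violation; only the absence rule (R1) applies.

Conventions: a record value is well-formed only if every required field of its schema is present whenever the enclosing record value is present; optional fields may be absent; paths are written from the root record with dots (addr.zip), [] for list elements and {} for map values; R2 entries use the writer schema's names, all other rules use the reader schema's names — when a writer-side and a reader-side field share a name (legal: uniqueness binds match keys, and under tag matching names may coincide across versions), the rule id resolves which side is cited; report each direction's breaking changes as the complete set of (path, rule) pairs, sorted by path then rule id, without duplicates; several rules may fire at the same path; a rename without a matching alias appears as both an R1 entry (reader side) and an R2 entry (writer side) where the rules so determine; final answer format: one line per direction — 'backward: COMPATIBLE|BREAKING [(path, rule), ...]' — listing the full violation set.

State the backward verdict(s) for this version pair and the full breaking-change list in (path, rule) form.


backward: BREAKING [(age, R1), (enabled, R3)]

the writer's type comes first in each User pair
backward pass over User, reader schema v2, writer schema v1:
  checksum: no writer match
  writer optional, bool -> float32: reader enabled maps from writer enabled
  active: no writer match
  writer optional, bool -> bool: reader primary maps from writer primary
  writer optional, int32 -> int32: reader seq maps from writer seq
  writer optional, int32 -> int32: reader version maps from writer version
  age: no writer match
  violation R1 at age
  violation R3 at enabled
  => backward: BREAKING (2)
the rest of the User diff is inert for this question:
  added field active to record User: optional bool, tag 24 (in v2 it sits immediately before primary) -> no rule fires on it in User's dialect; the asked verdict holds
  added field checksum to record User: required bytes, tag 13, default 0x00 (in v2 it sits immediately before enabled) -> no rule fires on it in User's dialect; the asked verdict holds


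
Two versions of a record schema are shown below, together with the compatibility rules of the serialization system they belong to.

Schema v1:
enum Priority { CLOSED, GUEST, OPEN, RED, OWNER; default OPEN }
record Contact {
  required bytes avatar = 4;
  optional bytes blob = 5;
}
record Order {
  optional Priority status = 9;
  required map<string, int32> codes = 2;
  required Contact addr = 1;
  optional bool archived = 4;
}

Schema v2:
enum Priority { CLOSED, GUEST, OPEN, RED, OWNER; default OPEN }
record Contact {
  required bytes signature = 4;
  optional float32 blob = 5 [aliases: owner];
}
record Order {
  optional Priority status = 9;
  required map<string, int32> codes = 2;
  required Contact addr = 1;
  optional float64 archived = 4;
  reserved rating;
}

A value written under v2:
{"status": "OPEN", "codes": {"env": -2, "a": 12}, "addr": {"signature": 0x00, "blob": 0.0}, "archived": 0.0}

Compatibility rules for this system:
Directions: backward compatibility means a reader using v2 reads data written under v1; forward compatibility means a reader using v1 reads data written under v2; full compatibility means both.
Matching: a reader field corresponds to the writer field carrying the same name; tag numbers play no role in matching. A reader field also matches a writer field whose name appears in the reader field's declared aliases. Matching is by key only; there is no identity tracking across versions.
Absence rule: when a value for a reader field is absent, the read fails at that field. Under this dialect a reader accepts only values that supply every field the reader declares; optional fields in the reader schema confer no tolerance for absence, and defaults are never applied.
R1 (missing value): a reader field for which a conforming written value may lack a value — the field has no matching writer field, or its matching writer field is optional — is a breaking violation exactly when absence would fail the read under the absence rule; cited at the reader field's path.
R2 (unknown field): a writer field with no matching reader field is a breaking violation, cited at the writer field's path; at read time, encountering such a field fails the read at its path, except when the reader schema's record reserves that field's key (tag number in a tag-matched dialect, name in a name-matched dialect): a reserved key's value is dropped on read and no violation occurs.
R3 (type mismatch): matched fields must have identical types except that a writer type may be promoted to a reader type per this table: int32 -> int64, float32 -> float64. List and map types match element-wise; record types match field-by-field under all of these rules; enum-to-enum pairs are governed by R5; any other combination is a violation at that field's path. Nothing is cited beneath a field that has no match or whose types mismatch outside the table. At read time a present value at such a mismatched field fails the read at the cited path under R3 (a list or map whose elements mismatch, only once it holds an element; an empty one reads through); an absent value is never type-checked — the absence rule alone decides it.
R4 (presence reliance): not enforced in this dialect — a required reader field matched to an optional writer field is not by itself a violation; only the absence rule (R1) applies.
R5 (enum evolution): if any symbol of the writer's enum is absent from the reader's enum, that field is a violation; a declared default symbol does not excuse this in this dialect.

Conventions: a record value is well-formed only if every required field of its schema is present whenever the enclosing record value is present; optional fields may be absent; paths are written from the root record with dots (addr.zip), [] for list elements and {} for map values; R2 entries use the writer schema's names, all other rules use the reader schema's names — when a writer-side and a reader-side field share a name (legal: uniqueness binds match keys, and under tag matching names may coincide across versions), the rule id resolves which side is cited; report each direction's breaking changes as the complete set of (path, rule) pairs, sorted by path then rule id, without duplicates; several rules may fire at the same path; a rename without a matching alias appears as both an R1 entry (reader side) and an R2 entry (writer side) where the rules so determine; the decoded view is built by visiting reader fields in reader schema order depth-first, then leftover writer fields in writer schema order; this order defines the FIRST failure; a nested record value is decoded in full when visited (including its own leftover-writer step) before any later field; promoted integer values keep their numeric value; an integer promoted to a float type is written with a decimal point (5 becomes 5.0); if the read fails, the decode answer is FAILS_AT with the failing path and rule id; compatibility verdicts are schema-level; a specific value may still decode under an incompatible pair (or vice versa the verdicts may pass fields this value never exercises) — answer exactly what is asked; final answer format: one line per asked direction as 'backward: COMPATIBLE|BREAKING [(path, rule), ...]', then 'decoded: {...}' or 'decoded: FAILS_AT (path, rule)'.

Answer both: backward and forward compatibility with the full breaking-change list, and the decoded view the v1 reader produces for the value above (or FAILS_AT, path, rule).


in Order below, arrows point writer -> reader
checking backward for Order: reader v2 against writer v1:
  writer optional, Priority -> Priority: reader status maps from writer status
  writer required, map<string, int32> -> map<string, int32>: reader codes maps from writer codes
  writer required, Contact -> Contact: reader addr maps from writer addr
  writer optional, bool -> float64: reader archived maps from writer archived
  addr.signature: no writer-side match
  writer optional, bytes -> float32: reader addr.blob maps from writer addr.blob
  writer field addr.avatar has no reader counterpart
  breaking: (addr.avatar, R2)
  breaking: (addr.blob, R1)
  breaking: (addr.blob, R3)
  breaking: (addr.signature, R1)
  breaking: (archived, R1)
  breaking: (archived, R3)
  breaking: (status, R1)
  backward on Order therefore BREAKING (7)
checking forward for Order: reader v1 against writer v2:
  writer optional, Priority -> Priority: reader status maps from writer status
  writer required, map<string, int32> -> map<string, int32>: reader codes maps from writer codes
  writer required, Contact -> Contact: reader addr maps from writer addr
  writer optional, float64 -> bool: reader archived maps from writer archived
  addr.avatar: no writer-side match
  writer optional, float32 -> bytes: reader addr.blob maps from writer addr.blob
  writer field addr.signature has no reader counterpart
  breaking: (addr.avatar, R1)
  breaking: (addr.blob, R1)
  breaking: (addr.blob, R3)
  breaking: (addr.signature, R2)
  breaking: (archived, R1)
  breaking: (archived, R3)
  breaking: (status, R1)
  forward on Order therefore BREAKING (7)
decode (reader v1):
  status := "OPEN"
  codes := {"env": -2, "a": 12}
  read fails at addr.avatar under R1 (no fill)
  => FAILS_AT (addr.avatar, R1)

backward: BREAKING [(addr.avatar, R2), (addr.blob, R1), (addr.blob, R3), (addr.signature, R1), (archived, R1), (archived, R3), (status, R1)]; forward: BREAKING [(addr.avatar, R1), (addr.blob, R1), (addr.blob, R3), (addr.signature, R2), (archived, R1), (archived, R3), (status, R1)]; decoded: FAILS_AT (addr.avatar, R1)


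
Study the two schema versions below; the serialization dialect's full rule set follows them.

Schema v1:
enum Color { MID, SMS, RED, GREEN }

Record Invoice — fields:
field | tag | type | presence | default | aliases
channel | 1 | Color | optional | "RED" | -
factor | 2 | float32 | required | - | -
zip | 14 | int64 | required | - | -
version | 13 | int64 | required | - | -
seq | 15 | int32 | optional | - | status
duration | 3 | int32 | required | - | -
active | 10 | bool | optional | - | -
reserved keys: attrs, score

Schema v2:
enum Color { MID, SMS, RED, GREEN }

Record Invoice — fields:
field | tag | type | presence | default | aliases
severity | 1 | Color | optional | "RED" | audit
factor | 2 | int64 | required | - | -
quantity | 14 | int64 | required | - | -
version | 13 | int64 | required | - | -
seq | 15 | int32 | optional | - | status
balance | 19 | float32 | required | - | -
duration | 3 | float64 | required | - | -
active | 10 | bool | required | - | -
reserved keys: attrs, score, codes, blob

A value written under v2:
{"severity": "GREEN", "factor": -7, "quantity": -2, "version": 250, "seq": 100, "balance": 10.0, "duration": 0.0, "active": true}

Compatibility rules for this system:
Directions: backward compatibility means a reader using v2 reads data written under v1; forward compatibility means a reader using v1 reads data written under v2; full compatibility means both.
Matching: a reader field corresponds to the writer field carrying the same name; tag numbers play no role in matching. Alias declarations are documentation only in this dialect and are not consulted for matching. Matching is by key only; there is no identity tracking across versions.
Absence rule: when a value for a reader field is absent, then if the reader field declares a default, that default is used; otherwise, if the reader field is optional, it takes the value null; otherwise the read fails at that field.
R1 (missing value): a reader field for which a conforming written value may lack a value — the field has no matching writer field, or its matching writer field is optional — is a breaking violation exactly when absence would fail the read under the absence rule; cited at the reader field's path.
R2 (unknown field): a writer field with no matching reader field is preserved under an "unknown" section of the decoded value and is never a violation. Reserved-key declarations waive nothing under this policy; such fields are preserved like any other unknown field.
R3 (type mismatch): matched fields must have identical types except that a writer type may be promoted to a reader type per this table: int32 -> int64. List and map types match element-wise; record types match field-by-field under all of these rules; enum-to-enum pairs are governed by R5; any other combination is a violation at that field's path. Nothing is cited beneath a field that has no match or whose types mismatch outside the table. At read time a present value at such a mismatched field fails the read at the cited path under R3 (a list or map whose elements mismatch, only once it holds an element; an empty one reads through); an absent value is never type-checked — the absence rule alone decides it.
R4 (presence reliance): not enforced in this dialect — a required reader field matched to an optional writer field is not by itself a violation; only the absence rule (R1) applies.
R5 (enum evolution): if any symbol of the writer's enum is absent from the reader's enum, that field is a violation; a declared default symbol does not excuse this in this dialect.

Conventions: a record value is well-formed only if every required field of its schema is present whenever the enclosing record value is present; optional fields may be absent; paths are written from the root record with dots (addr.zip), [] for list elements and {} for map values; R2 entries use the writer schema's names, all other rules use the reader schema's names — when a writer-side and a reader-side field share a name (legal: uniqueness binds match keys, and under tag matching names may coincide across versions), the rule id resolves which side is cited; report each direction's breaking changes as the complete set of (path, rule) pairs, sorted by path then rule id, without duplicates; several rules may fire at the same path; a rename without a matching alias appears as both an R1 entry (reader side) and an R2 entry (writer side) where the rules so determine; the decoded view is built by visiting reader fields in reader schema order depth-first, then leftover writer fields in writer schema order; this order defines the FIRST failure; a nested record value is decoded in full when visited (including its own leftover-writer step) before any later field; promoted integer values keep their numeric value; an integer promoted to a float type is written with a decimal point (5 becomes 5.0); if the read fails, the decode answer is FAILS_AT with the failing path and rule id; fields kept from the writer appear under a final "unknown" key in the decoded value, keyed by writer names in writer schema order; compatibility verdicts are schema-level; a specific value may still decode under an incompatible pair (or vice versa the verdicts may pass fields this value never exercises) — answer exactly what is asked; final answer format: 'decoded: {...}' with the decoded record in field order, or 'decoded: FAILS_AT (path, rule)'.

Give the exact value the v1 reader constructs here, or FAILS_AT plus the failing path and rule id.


each type pair in Invoice: writer, then reader
migrating the Invoice value to v1:
  channel := "RED" (missing; default applied)
  read fails at factor under R3
  => FAILS_AT (factor, R3)
remaining Invoice differences; none change what is asked:
  field duration in record Invoice: type int32 changed to float64 -> affects the rule determinations only; this particular Invoice value decodes identically
  renamed field channel to severity in record Invoice -> triggers nothing under the printed rules; the Invoice answer is the same either way
  added field balance to record Invoice: required float32, tag 19 (in v2 it sits immediately before duration) -> affects the rule determinations only; this particular Invoice value decodes identically
  field active in record Invoice: optional changed to required -> affects the rule determinations only; this particular Invoice value decodes identically
  renamed field zip to quantity in record Invoice -> affects the rule determinations only; this particular Invoice value decodes identically

decoded: FAILS_AT (factor, R3)
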